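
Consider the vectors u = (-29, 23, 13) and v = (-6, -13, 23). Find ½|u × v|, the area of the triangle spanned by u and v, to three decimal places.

i: 23·23 - 13·(-13) = 529 - (-169) = 698
j: 13·(-6) - (-29)·23 = -78 - (-667) = 589
k: (-29)·(-13) - 23·(-6) = 377 - (-138) = 515
u × v = (698, 589, 515)
|u × v| = √(698² + 589² + 515²) = √1099350 ≈ 1048.4989
area = ½ · 1048.4989 ≈ 524.249

524.249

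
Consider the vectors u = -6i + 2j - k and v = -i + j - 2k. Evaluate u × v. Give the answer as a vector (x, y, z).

i: 2·(-2) - (-1)·1 = -4 - (-1) = -3
j: (-1)·(-1) - (-6)·(-2) = 1 - 12 = -11
k: (-6)·1 - 2·(-1) = -6 - (-2) = -4
u × v = (-3, -11, -4)

(-3, -11, -4)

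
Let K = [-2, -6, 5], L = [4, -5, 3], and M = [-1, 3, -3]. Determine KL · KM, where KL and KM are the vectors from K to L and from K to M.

KL = L − K = (6, 1, -2)
KM = M − K = (1, 9, -8)
KL · KM = 6·1 + 1·9 + (-2)·(-8) = 6 + 9 + 16 = 31

31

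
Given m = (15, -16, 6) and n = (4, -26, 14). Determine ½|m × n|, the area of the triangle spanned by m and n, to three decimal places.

i: (-16)·14 - 6·(-26) = -224 - (-156) = -68
j: 6·4 - 15·14 = 24 - 210 = -186
k: 15·(-26) - (-16)·4 = -390 - (-64) = -326
m × n = (-68, -186, -326)
|m × n| = √((-68)² + (-186)² + (-326)²) = √145496 ≈ 381.4394
area = ½ · 381.4394 ≈ 190.720

190.720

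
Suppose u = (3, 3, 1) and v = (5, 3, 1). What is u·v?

u · v = 3·5 + 3·3 + 1·1 = 15 + 9 + 1 = 25

25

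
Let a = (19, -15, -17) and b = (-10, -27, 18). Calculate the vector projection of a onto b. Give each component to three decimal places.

a · b = 19·(-10) + (-15)·(-27) + (-17)·18 = -190 + 405 - 306 = -91
|b|² = 100 + 729 + 324 = 1153
proj_b a = (-91/1153) · (-10, -27, 18) ≈ (0.789, 2.131, -1.421)

(0.789, 2.131, -1.421)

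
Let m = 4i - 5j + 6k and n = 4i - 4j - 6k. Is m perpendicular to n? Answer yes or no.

yes

m · n = 4·4 + (-5)·(-4) + 6·(-6) = 16 + 20 - 36 = 0
Zero, so the vectors are orthogonal.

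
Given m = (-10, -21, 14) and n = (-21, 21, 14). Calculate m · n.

-35

m · n = (-10)·(-21) + (-21)·21 + 14·14 = 210 - 441 + 196 = -35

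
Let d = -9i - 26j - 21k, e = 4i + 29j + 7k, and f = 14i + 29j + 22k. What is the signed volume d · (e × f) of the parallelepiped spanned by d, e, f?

1915

e × f:
i: 29·22 - 7·29 = 638 - 203 = 435
j: 7·14 - 4·22 = 98 - 88 = 10
k: 4·29 - 29·14 = 116 - 406 = -290
e × f = (435, 10, -290)
d · (e × f) = (-9)·435 + (-26)·10 + (-21)·(-290) = -3915 - 260 + 6090 = 1915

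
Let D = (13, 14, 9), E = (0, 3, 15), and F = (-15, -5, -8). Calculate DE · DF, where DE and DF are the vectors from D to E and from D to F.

471

DE = E − D = (-13, -11, 6)
DF = F − D = (-28, -19, -17)
DE · DF = (-13)·(-28) + (-11)·(-19) + 6·(-17) = 364 + 209 - 102 = 471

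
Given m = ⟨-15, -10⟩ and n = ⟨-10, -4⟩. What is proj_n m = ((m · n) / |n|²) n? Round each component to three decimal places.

m · n = (-15)·(-10) + (-10)·(-4) = 150 + 40 = 190
|n|² = 100 + 16 = 116
proj_n m = (190/116) · (-10, -4) ≈ (-16.379, -6.552)

(-16.379, -6.552)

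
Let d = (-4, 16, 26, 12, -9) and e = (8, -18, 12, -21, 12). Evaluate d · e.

d · e = (-4)·8 + 16·(-18) + 26·12 + 12·(-21) + (-9)·12 = -32 - 288 + 312 - 252 - 108 = -368

-368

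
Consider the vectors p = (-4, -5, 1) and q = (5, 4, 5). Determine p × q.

i: (-5)·5 - 1·4 = -25 - 4 = -29
j: 1·5 - (-4)·5 = 5 - (-20) = 25
k: (-4)·4 - (-5)·5 = -16 - (-25) = 9
p × q = (-29, 25, 9)

(-29, 25, 9)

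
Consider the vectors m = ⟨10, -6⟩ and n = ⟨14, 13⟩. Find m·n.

62

m · n = 10·14 + (-6)·13 = 140 - 78 = 62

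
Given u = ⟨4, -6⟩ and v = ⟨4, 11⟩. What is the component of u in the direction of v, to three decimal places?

-4.272

u · v = 4·4 + (-6)·11 = 16 - 66 = -50
|v| = √(16 + 121) = √137 ≈ 11.7047
comp_v u = -50 / √137 ≈ -4.272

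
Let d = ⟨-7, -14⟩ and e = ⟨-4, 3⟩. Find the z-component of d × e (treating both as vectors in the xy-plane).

-77

(-7)·3 - (-14)·(-4) = -21 - 56 = -77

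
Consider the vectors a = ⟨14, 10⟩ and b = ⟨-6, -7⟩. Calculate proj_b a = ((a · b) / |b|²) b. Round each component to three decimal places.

a · b = 14·(-6) + 10·(-7) = -84 - 70 = -154
|b|² = 36 + 49 = 85
proj_b a = (-154/85) · (-6, -7) ≈ (10.871, 12.682)

(10.871, 12.682)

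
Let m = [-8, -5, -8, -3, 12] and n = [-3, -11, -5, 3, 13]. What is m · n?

266

m · n = (-8)·(-3) + (-5)·(-11) + (-8)·(-5) + (-3)·3 + 12·13 = 24 + 55 + 40 - 9 + 156 = 266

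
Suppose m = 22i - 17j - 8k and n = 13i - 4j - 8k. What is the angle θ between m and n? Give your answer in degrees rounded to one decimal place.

m · n = 22·13 + (-17)·(-4) + (-8)·(-8) = 286 + 68 + 64 = 418
|m|² = 484 + 289 + 64 = 837,  |m| = √837 ≈ 28.930952
|n|² = 169 + 16 + 64 = 249,  |n| = √249 ≈ 15.779734
cos θ = 418 / (28.930952 · 15.779734) ≈ 0.91562
θ = arccos(0.91562) ≈ 23.7°

23.7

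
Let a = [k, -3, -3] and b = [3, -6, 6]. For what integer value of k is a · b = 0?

0

a · b = k·3 + (-3)·(-6) + (-3)·6 = 0 + 3k
Set equal to 0: 3k = 0, so k = 0.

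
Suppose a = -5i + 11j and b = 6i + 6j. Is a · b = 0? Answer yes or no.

a · b = (-5)·6 + 11·6 = -30 + 66 = 36
Nonzero, so the vectors are not orthogonal.

no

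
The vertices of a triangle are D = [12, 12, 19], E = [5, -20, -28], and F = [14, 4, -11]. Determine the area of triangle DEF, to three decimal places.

334.616

DE = (-7, -32, -47),  DF = (2, -8, -30)
i: (-32)·(-30) - (-47)·(-8) = 960 - 376 = 584
j: (-47)·2 - (-7)·(-30) = -94 - 210 = -304
k: (-7)·(-8) - (-32)·2 = 56 - (-64) = 120
DE × DF = (584, -304, 120)
|DE × DF| = √447872 ≈ 669.2324
area = ½ · 669.2324 ≈ 334.616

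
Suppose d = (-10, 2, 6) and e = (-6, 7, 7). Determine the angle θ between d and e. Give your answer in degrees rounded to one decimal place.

d · e = (-10)·(-6) + 2·7 + 6·7 = 60 + 14 + 42 = 116
|d|² = 100 + 4 + 36 = 140,  |d| = √140 ≈ 11.832160
|e|² = 36 + 49 + 49 = 134,  |e| = √134 ≈ 11.575837
cos θ = 116 / (11.832160 · 11.575837) ≈ 0.84692
θ = arccos(0.84692) ≈ 32.1°

32.1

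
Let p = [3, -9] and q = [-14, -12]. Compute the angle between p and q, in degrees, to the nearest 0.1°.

67.8

p · q = 3·(-14) + (-9)·(-12) = -42 + 108 = 66
|p|² = 9 + 81 = 90,  |p| = √90 ≈ 9.486833
|q|² = 196 + 144 = 340,  |q| = √340 ≈ 18.439089
cos θ = 66 / (9.486833 · 18.439089) ≈ 0.37730
θ = arccos(0.37730) ≈ 67.8°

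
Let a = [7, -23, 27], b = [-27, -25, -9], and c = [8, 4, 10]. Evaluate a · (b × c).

b × c:
i: (-25)·10 - (-9)·4 = -250 - (-36) = -214
j: (-9)·8 - (-27)·10 = -72 - (-270) = 198
k: (-27)·4 - (-25)·8 = -108 - (-200) = 92
b × c = (-214, 198, 92)
a · (b × c) = 7·(-214) + (-23)·198 + 27·92 = -1498 - 4554 + 2484 = -3568

-3568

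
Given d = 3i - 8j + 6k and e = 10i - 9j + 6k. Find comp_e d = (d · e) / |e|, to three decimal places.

9.368

d · e = 3·10 + (-8)·(-9) + 6·6 = 30 + 72 + 36 = 138
|e| = √(100 + 81 + 36) = √217 ≈ 14.7309
comp_e d = 138 / √217 ≈ 9.368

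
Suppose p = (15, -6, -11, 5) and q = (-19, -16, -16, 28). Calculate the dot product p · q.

127

p · q = 15·(-19) + (-6)·(-16) + (-11)·(-16) + 5·28 = -285 + 96 + 176 + 140 = 127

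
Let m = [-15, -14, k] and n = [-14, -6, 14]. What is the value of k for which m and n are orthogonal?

m · n = (-15)·(-14) + (-14)·(-6) + k·14 = 294 + 14k
Set equal to 0: 14k = -294, so k = -21.

-21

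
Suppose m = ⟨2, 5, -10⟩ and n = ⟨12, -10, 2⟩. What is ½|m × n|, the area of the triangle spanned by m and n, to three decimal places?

i: 5·2 - (-10)·(-10) = 10 - 100 = -90
j: (-10)·12 - 2·2 = -120 - 4 = -124
k: 2·(-10) - 5·12 = -20 - 60 = -80
m × n = (-90, -124, -80)
|m × n| = √((-90)² + (-124)² + (-80)²) = √29876 ≈ 172.8468
area = ½ · 172.8468 ≈ 86.423

86.423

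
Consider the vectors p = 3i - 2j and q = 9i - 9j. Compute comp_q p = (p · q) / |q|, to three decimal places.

p · q = 3·9 + (-2)·(-9) = 27 + 18 = 45
|q| = √(81 + 81) = √162 ≈ 12.7279
comp_q p = 45 / √162 ≈ 3.536

3.536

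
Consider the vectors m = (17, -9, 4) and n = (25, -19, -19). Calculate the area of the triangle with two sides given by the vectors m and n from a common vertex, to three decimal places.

249.771

i: (-9)·(-19) - 4·(-19) = 171 - (-76) = 247
j: 4·25 - 17·(-19) = 100 - (-323) = 423
k: 17·(-19) - (-9)·25 = -323 - (-225) = -98
m × n = (247, 423, -98)
|m × n| = √(247² + 423² + (-98)²) = √249542 ≈ 499.5418
area = ½ · 499.5418 ≈ 249.771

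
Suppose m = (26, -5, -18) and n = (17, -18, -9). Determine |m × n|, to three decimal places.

479.285

i: (-5)·(-9) - (-18)·(-18) = 45 - 324 = -279
j: (-18)·17 - 26·(-9) = -306 - (-234) = -72
k: 26·(-18) - (-5)·17 = -468 - (-85) = -383
m × n = (-279, -72, -383)
|m × n| = √((-279)² + (-72)² + (-383)²) = √229714 ≈ 479.2849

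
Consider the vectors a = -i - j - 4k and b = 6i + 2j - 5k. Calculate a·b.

a · b = (-1)·6 + (-1)·2 + (-4)·(-5) = -6 - 2 + 20 = 12

12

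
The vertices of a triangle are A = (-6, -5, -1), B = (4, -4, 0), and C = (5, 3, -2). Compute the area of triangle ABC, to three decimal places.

36.342

AB = (10, 1, 1),  AC = (11, 8, -1)
i: 1·(-1) - 1·8 = -1 - 8 = -9
j: 1·11 - 10·(-1) = 11 - (-10) = 21
k: 10·8 - 1·11 = 80 - 11 = 69
AB × AC = (-9, 21, 69)
|AB × AC| = √5283 ≈ 72.6842
area = ½ · 72.6842 ≈ 36.342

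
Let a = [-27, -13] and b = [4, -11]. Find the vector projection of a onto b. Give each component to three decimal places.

(1.022, -2.810)

a · b = (-27)·4 + (-13)·(-11) = -108 + 143 = 35
|b|² = 16 + 121 = 137
proj_b a = (35/137) · (4, -11) ≈ (1.022, -2.810)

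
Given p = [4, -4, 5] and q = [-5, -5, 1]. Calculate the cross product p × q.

(21, -29, -40)

i: (-4)·1 - 5·(-5) = -4 - (-25) = 21
j: 5·(-5) - 4·1 = -25 - 4 = -29
k: 4·(-5) - (-4)·(-5) = -20 - 20 = -40
p × q = (21, -29, -40)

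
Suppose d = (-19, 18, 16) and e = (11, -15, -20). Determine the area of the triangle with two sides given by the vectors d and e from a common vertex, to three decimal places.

i: 18·(-20) - 16·(-15) = -360 - (-240) = -120
j: 16·11 - (-19)·(-20) = 176 - 380 = -204
k: (-19)·(-15) - 18·11 = 285 - 198 = 87
d × e = (-120, -204, 87)
|d × e| = √((-120)² + (-204)² + 87²) = √63585 ≈ 252.1607
area = ½ · 252.1607 ≈ 126.080

126.080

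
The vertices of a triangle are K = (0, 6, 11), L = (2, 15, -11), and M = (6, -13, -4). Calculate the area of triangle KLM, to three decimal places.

KL = (2, 9, -22),  KM = (6, -19, -15)
i: 9·(-15) - (-22)·(-19) = -135 - 418 = -553
j: (-22)·6 - 2·(-15) = -132 - (-30) = -102
k: 2·(-19) - 9·6 = -38 - 54 = -92
KL × KM = (-553, -102, -92)
|KL × KM| = √324677 ≈ 569.8044
area = ½ · 569.8044 ≈ 284.902

284.902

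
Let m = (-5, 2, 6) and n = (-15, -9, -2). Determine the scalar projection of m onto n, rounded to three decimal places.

m · n = (-5)·(-15) + 2·(-9) + 6·(-2) = 75 - 18 - 12 = 45
|n| = √(225 + 81 + 4) = √310 ≈ 17.6068
comp_n m = 45 / √310 ≈ 2.556

2.556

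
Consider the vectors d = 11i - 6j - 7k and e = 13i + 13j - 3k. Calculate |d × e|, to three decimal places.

253.152

i: (-6)·(-3) - (-7)·13 = 18 - (-91) = 109
j: (-7)·13 - 11·(-3) = -91 - (-33) = -58
k: 11·13 - (-6)·13 = 143 - (-78) = 221
d × e = (109, -58, 221)
|d × e| = √(109² + (-58)² + 221²) = √64086 ≈ 253.1521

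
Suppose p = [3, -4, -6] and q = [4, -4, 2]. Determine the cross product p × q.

i: (-4)·2 - (-6)·(-4) = -8 - 24 = -32
j: (-6)·4 - 3·2 = -24 - 6 = -30
k: 3·(-4) - (-4)·4 = -12 - (-16) = 4
p × q = (-32, -30, 4)

(-32, -30, 4)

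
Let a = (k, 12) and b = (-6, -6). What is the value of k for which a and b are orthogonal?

a · b = k·(-6) + 12·(-6) = -72 - 6k
Set equal to 0: -6k = 72, so k = -12.

-12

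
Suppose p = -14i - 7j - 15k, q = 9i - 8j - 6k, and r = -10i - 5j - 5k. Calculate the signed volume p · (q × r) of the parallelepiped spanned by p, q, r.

q × r:
i: (-8)·(-5) - (-6)·(-5) = 40 - 30 = 10
j: (-6)·(-10) - 9·(-5) = 60 - (-45) = 105
k: 9·(-5) - (-8)·(-10) = -45 - 80 = -125
q × r = (10, 105, -125)
p · (q × r) = (-14)·10 + (-7)·105 + (-15)·(-125) = -140 - 735 + 1875 = 1000

1000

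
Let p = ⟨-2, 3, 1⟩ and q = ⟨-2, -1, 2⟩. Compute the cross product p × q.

i: 3·2 - 1·(-1) = 6 - (-1) = 7
j: 1·(-2) - (-2)·2 = -2 - (-4) = 2
k: (-2)·(-1) - 3·(-2) = 2 - (-6) = 8
p × q = (7, 2, 8)

(7, 2, 8)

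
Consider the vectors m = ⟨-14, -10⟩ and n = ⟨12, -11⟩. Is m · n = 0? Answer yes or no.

no

m · n = (-14)·12 + (-10)·(-11) = -168 + 110 = -58
Nonzero, so the vectors are not orthogonal.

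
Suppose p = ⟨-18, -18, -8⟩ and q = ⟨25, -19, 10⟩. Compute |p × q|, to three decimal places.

859.004

i: (-18)·10 - (-8)·(-19) = -180 - 152 = -332
j: (-8)·25 - (-18)·10 = -200 - (-180) = -20
k: (-18)·(-19) - (-18)·25 = 342 - (-450) = 792
p × q = (-332, -20, 792)
|p × q| = √((-332)² + (-20)² + 792²) = √737888 ≈ 859.0041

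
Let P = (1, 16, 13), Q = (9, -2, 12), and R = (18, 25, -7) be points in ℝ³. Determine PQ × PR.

(369, 143, 378)

PQ = (8, -18, -1)
PR = (17, 9, -20)
i: (-18)·(-20) - (-1)·9 = 360 - (-9) = 369
j: (-1)·17 - 8·(-20) = -17 - (-160) = 143
k: 8·9 - (-18)·17 = 72 - (-306) = 378
PQ × PR = (369, 143, 378)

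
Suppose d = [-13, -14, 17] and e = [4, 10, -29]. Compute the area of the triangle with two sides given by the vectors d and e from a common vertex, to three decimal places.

197.897

i: (-14)·(-29) - 17·10 = 406 - 170 = 236
j: 17·4 - (-13)·(-29) = 68 - 377 = -309
k: (-13)·10 - (-14)·4 = -130 - (-56) = -74
d × e = (236, -309, -74)
|d × e| = √(236² + (-309)² + (-74)²) = √156653 ≈ 395.7941
area = ½ · 395.7941 ≈ 197.897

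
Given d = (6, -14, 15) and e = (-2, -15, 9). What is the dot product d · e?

333

d · e = 6·(-2) + (-14)·(-15) + 15·9 = -12 + 210 + 135 = 333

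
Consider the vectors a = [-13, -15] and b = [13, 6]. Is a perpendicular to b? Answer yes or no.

a · b = (-13)·13 + (-15)·6 = -169 - 90 = -259
Nonzero, so the vectors are not orthogonal.

no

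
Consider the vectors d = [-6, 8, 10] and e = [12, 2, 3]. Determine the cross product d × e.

(4, 138, -108)

i: 8·3 - 10·2 = 24 - 20 = 4
j: 10·12 - (-6)·3 = 120 - (-18) = 138
k: (-6)·2 - 8·12 = -12 - 96 = -108
d × e = (4, 138, -108)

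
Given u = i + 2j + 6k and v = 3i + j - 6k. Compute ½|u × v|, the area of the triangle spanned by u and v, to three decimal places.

i: 2·(-6) - 6·1 = -12 - 6 = -18
j: 6·3 - 1·(-6) = 18 - (-6) = 24
k: 1·1 - 2·3 = 1 - 6 = -5
u × v = (-18, 24, -5)
|u × v| = √((-18)² + 24² + (-5)²) = √925 ≈ 30.4138
area = ½ · 30.4138 ≈ 15.207

15.207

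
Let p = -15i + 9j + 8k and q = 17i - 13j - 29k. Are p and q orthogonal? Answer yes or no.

p · q = (-15)·17 + 9·(-13) + 8·(-29) = -255 - 117 - 232 = -604
Nonzero, so the vectors are not orthogonal.

no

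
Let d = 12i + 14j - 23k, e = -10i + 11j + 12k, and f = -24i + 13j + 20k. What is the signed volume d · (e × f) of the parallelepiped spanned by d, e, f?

-3546

e × f:
i: 11·20 - 12·13 = 220 - 156 = 64
j: 12·(-24) - (-10)·20 = -288 - (-200) = -88
k: (-10)·13 - 11·(-24) = -130 - (-264) = 134
e × f = (64, -88, 134)
d · (e × f) = 12·64 + 14·(-88) + (-23)·134 = 768 - 1232 - 3082 = -3546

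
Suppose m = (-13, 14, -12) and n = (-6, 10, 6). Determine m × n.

i: 14·6 - (-12)·10 = 84 - (-120) = 204
j: (-12)·(-6) - (-13)·6 = 72 - (-78) = 150
k: (-13)·10 - 14·(-6) = -130 - (-84) = -46
m × n = (204, 150, -46)

(204, 150, -46)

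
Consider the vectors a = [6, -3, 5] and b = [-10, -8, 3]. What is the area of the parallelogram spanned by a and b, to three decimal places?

i: (-3)·3 - 5·(-8) = -9 - (-40) = 31
j: 5·(-10) - 6·3 = -50 - 18 = -68
k: 6·(-8) - (-3)·(-10) = -48 - 30 = -78
a × b = (31, -68, -78)
|a × b| = √(31² + (-68)² + (-78)²) = √11669 ≈ 108.0231

108.023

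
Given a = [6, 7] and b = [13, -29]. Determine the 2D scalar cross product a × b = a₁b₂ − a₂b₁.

-265

6·(-29) - 7·13 = -174 - 91 = -265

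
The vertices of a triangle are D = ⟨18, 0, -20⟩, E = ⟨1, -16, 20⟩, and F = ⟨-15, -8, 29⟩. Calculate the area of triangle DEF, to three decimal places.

DE = (-17, -16, 40),  DF = (-33, -8, 49)
i: (-16)·49 - 40·(-8) = -784 - (-320) = -464
j: 40·(-33) - (-17)·49 = -1320 - (-833) = -487
k: (-17)·(-8) - (-16)·(-33) = 136 - 528 = -392
DE × DF = (-464, -487, -392)
|DE × DF| = √606129 ≈ 778.5429
area = ½ · 778.5429 ≈ 389.271

389.271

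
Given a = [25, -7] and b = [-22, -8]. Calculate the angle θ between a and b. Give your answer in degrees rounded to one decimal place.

144.4

a · b = 25·(-22) + (-7)·(-8) = -550 + 56 = -494
|a|² = 625 + 49 = 674,  |a| = √674 ≈ 25.961510
|b|² = 484 + 64 = 548,  |b| = √548 ≈ 23.409400
cos θ = -494 / (25.961510 · 23.409400) ≈ -0.81284
θ = arccos(-0.81284) ≈ 144.4°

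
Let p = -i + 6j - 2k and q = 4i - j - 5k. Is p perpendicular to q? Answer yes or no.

yes

p · q = (-1)·4 + 6·(-1) + (-2)·(-5) = -4 - 6 + 10 = 0
Zero, so the vectors are orthogonal.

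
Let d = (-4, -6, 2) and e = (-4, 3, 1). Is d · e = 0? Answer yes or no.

yes

d · e = (-4)·(-4) + (-6)·3 + 2·1 = 16 - 18 + 2 = 0
Zero, so the vectors are orthogonal.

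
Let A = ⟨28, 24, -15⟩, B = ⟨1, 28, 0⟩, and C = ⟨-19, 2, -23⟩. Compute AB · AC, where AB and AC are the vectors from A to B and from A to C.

1061

AB = B − A = (-27, 4, 15)
AC = C − A = (-47, -22, -8)
AB · AC = (-27)·(-47) + 4·(-22) + 15·(-8) = 1269 - 88 - 120 = 1061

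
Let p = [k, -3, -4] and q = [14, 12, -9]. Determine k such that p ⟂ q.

p · q = k·14 + (-3)·12 + (-4)·(-9) = 0 + 14k
Set equal to 0: 14k = 0, so k = 0.

0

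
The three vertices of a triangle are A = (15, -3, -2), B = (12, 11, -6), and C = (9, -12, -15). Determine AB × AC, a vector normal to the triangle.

(-218, -15, 111)

AB = (-3, 14, -4)
AC = (-6, -9, -13)
i: 14·(-13) - (-4)·(-9) = -182 - 36 = -218
j: (-4)·(-6) - (-3)·(-13) = 24 - 39 = -15
k: (-3)·(-9) - 14·(-6) = 27 - (-84) = 111
AB × AC = (-218, -15, 111)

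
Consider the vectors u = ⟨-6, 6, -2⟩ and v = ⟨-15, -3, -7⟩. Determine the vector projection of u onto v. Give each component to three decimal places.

(-4.558, -0.912, -2.127)

u · v = (-6)·(-15) + 6·(-3) + (-2)·(-7) = 90 - 18 + 14 = 86
|v|² = 225 + 9 + 49 = 283
proj_v u = (86/283) · (-15, -3, -7) ≈ (-4.558, -0.912, -2.127)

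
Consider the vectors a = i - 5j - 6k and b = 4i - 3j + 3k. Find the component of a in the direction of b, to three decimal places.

a · b = 1·4 + (-5)·(-3) + (-6)·3 = 4 + 15 - 18 = 1
|b| = √(16 + 9 + 9) = √34 ≈ 5.8310
comp_b a = 1 / √34 ≈ 0.171

0.171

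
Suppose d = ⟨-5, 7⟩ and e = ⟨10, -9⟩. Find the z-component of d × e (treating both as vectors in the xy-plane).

-25

(-5)·(-9) - 7·10 = 45 - 70 = -25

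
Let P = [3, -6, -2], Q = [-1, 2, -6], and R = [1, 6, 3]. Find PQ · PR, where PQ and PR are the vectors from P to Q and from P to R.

PQ = Q − P = (-4, 8, -4)
PR = R − P = (-2, 12, 5)
PQ · PR = (-4)·(-2) + 8·12 + (-4)·5 = 8 + 96 - 20 = 84

84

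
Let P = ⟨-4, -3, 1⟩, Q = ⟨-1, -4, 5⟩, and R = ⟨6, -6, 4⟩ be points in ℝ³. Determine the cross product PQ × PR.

(9, 31, 1)

PQ = (3, -1, 4)
PR = (10, -3, 3)
i: (-1)·3 - 4·(-3) = -3 - (-12) = 9
j: 4·10 - 3·3 = 40 - 9 = 31
k: 3·(-3) - (-1)·10 = -9 - (-10) = 1
PQ × PR = (9, 31, 1)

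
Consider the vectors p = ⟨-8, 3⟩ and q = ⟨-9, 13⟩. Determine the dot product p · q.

111

p · q = (-8)·(-9) + 3·13 = 72 + 39 = 111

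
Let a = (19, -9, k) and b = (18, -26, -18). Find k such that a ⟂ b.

32

a · b = 19·18 + (-9)·(-26) + k·(-18) = 576 - 18k
Set equal to 0: -18k = -576, so k = 32.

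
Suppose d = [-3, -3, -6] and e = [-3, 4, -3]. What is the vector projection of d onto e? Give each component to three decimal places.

d · e = (-3)·(-3) + (-3)·4 + (-6)·(-3) = 9 - 12 + 18 = 15
|e|² = 9 + 16 + 9 = 34
proj_e d = (15/34) · (-3, 4, -3) ≈ (-1.324, 1.765, -1.324)

(-1.324, 1.765, -1.324)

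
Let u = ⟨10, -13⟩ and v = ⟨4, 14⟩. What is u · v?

u · v = 10·4 + (-13)·14 = 40 - 182 = -142

-142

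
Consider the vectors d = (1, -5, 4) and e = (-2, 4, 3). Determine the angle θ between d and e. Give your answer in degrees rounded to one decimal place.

106.7

d · e = 1·(-2) + (-5)·4 + 4·3 = -2 - 20 + 12 = -10
|d|² = 1 + 25 + 16 = 42,  |d| = √42 ≈ 6.480741
|e|² = 4 + 16 + 9 = 29,  |e| = √29 ≈ 5.385165
cos θ = -10 / (6.480741 · 5.385165) ≈ -0.28653
θ = arccos(-0.28653) ≈ 106.7°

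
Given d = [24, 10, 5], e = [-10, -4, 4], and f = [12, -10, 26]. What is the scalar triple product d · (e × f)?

e × f:
i: (-4)·26 - 4·(-10) = -104 - (-40) = -64
j: 4·12 - (-10)·26 = 48 - (-260) = 308
k: (-10)·(-10) - (-4)·12 = 100 - (-48) = 148
e × f = (-64, 308, 148)
d · (e × f) = 24·(-64) + 10·308 + 5·148 = -1536 + 3080 + 740 = 2284

2284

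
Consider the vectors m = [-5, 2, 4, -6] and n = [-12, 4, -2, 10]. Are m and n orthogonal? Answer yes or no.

yes

m · n = (-5)·(-12) + 2·4 + 4·(-2) + (-6)·10 = 60 + 8 - 8 - 60 = 0
Zero, so the vectors are orthogonal.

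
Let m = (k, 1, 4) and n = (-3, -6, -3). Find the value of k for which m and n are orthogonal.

-6

m · n = k·(-3) + 1·(-6) + 4·(-3) = -18 - 3k
Set equal to 0: -3k = 18, so k = -6.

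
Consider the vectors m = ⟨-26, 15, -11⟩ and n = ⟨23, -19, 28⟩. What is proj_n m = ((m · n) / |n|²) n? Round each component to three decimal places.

m · n = (-26)·23 + 15·(-19) + (-11)·28 = -598 - 285 - 308 = -1191
|n|² = 529 + 361 + 784 = 1674
proj_n m = (-1191/1674) · (23, -19, 28) ≈ (-16.364, 13.518, -19.921)

(-16.364, 13.518, -19.921)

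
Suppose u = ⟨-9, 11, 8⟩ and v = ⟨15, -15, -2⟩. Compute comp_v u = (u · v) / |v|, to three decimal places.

u · v = (-9)·15 + 11·(-15) + 8·(-2) = -135 - 165 - 16 = -316
|v| = √(225 + 225 + 4) = √454 ≈ 21.3073
comp_v u = -316 / √454 ≈ -14.831

-14.831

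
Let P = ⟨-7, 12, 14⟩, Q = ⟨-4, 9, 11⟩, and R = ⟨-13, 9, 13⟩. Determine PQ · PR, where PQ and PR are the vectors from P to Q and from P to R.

PQ = Q − P = (3, -3, -3)
PR = R − P = (-6, -3, -1)
PQ · PR = 3·(-6) + (-3)·(-3) + (-3)·(-1) = -18 + 9 + 3 = -6

-6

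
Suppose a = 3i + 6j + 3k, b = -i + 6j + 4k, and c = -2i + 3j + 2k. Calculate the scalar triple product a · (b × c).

-9

b × c:
i: 6·2 - 4·3 = 12 - 12 = 0
j: 4·(-2) - (-1)·2 = -8 - (-2) = -6
k: (-1)·3 - 6·(-2) = -3 - (-12) = 9
b × c = (0, -6, 9)
a · (b × c) = 3·0 + 6·(-6) + 3·9 = 0 - 36 + 27 = -9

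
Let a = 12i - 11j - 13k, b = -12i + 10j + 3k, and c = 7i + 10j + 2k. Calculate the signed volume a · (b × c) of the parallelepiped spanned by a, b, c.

1855

b × c:
i: 10·2 - 3·10 = 20 - 30 = -10
j: 3·7 - (-12)·2 = 21 - (-24) = 45
k: (-12)·10 - 10·7 = -120 - 70 = -190
b × c = (-10, 45, -190)
a · (b × c) = 12·(-10) + (-11)·45 + (-13)·(-190) = -120 - 495 + 2470 = 1855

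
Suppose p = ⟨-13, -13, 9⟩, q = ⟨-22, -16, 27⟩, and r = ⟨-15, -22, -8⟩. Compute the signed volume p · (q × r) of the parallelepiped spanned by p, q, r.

q × r:
i: (-16)·(-8) - 27·(-22) = 128 - (-594) = 722
j: 27·(-15) - (-22)·(-8) = -405 - 176 = -581
k: (-22)·(-22) - (-16)·(-15) = 484 - 240 = 244
q × r = (722, -581, 244)
p · (q × r) = (-13)·722 + (-13)·(-581) + 9·244 = -9386 + 7553 + 2196 = 363

363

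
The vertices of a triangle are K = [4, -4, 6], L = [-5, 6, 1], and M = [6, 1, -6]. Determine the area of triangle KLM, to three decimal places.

82.423

KL = (-9, 10, -5),  KM = (2, 5, -12)
i: 10·(-12) - (-5)·5 = -120 - (-25) = -95
j: (-5)·2 - (-9)·(-12) = -10 - 108 = -118
k: (-9)·5 - 10·2 = -45 - 20 = -65
KL × KM = (-95, -118, -65)
|KL × KM| = √27174 ≈ 164.8454
area = ½ · 164.8454 ≈ 82.423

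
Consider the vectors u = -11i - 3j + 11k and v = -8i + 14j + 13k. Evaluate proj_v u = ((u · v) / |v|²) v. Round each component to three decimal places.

(-3.524, 6.168, 5.727)

u · v = (-11)·(-8) + (-3)·14 + 11·13 = 88 - 42 + 143 = 189
|v|² = 64 + 196 + 169 = 429
proj_v u = (189/429) · (-8, 14, 13) ≈ (-3.524, 6.168, 5.727)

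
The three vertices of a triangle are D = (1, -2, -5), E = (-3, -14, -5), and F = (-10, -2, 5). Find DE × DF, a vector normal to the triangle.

DE = (-4, -12, 0)
DF = (-11, 0, 10)
i: (-12)·10 - 0·0 = -120 - 0 = -120
j: 0·(-11) - (-4)·10 = 0 - (-40) = 40
k: (-4)·0 - (-12)·(-11) = 0 - 132 = -132
DE × DF = (-120, 40, -132)

(-120, 40, -132)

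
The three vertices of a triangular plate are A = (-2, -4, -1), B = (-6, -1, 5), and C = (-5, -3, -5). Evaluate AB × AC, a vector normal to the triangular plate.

AB = (-4, 3, 6)
AC = (-3, 1, -4)
i: 3·(-4) - 6·1 = -12 - 6 = -18
j: 6·(-3) - (-4)·(-4) = -18 - 16 = -34
k: (-4)·1 - 3·(-3) = -4 - (-9) = 5
AB × AC = (-18, -34, 5)

(-18, -34, 5)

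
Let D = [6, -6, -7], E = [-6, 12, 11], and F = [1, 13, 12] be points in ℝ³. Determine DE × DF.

(0, 138, -138)

DE = (-12, 18, 18)
DF = (-5, 19, 19)
i: 18·19 - 18·19 = 342 - 342 = 0
j: 18·(-5) - (-12)·19 = -90 - (-228) = 138
k: (-12)·19 - 18·(-5) = -228 - (-90) = -138
DE × DF = (0, 138, -138)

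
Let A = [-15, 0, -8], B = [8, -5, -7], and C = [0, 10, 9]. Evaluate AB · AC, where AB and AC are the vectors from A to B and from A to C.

AB = B − A = (23, -5, 1)
AC = C − A = (15, 10, 17)
AB · AC = 23·15 + (-5)·10 + 1·17 = 345 - 50 + 17 = 312

312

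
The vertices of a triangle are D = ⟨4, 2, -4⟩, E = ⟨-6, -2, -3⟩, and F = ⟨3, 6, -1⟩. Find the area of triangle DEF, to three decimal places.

DE = (-10, -4, 1),  DF = (-1, 4, 3)
i: (-4)·3 - 1·4 = -12 - 4 = -16
j: 1·(-1) - (-10)·3 = -1 - (-30) = 29
k: (-10)·4 - (-4)·(-1) = -40 - 4 = -44
DE × DF = (-16, 29, -44)
|DE × DF| = √3033 ≈ 55.0727
area = ½ · 55.0727 ≈ 27.536

27.536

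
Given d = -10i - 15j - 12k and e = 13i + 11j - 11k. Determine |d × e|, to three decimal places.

i: (-15)·(-11) - (-12)·11 = 165 - (-132) = 297
j: (-12)·13 - (-10)·(-11) = -156 - 110 = -266
k: (-10)·11 - (-15)·13 = -110 - (-195) = 85
d × e = (297, -266, 85)
|d × e| = √(297² + (-266)² + 85²) = √166190 ≈ 407.6641

407.664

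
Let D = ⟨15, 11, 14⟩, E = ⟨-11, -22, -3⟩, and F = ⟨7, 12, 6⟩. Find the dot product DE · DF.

DE = E − D = (-26, -33, -17)
DF = F − D = (-8, 1, -8)
DE · DF = (-26)·(-8) + (-33)·1 + (-17)·(-8) = 208 - 33 + 136 = 311

311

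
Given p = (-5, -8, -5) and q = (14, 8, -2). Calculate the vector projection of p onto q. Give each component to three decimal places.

p · q = (-5)·14 + (-8)·8 + (-5)·(-2) = -70 - 64 + 10 = -124
|q|² = 196 + 64 + 4 = 264
proj_q p = (-124/264) · (14, 8, -2) ≈ (-6.576, -3.758, 0.939)

(-6.576, -3.758, 0.939)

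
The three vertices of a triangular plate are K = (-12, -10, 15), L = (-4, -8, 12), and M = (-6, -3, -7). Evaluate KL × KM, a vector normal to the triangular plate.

KL = (8, 2, -3)
KM = (6, 7, -22)
i: 2·(-22) - (-3)·7 = -44 - (-21) = -23
j: (-3)·6 - 8·(-22) = -18 - (-176) = 158
k: 8·7 - 2·6 = 56 - 12 = 44
KL × KM = (-23, 158, 44)

(-23, 158, 44)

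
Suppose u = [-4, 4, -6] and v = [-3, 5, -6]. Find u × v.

(6, -6, -8)

i: 4·(-6) - (-6)·5 = -24 - (-30) = 6
j: (-6)·(-3) - (-4)·(-6) = 18 - 24 = -6
k: (-4)·5 - 4·(-3) = -20 - (-12) = -8
u × v = (6, -6, -8)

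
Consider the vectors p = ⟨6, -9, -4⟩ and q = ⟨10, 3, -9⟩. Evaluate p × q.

i: (-9)·(-9) - (-4)·3 = 81 - (-12) = 93
j: (-4)·10 - 6·(-9) = -40 - (-54) = 14
k: 6·3 - (-9)·10 = 18 - (-90) = 108
p × q = (93, 14, 108)

(93, 14, 108)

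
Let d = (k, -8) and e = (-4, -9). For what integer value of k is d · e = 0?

d · e = k·(-4) + (-8)·(-9) = 72 - 4k
Set equal to 0: -4k = -72, so k = 18.

18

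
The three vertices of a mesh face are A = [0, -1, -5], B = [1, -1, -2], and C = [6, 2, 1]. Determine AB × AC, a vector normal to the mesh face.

AB = (1, 0, 3)
AC = (6, 3, 6)
i: 0·6 - 3·3 = 0 - 9 = -9
j: 3·6 - 1·6 = 18 - 6 = 12
k: 1·3 - 0·6 = 3 - 0 = 3
AB × AC = (-9, 12, 3)

(-9, 12, 3)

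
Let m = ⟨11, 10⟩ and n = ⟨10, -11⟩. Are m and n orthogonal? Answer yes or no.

m · n = 11·10 + 10·(-11) = 110 - 110 = 0
Zero, so the vectors are orthogonal.

yes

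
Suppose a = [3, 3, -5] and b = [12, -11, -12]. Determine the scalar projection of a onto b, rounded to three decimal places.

3.115

a · b = 3·12 + 3·(-11) + (-5)·(-12) = 36 - 33 + 60 = 63
|b| = √(144 + 121 + 144) = √409 ≈ 20.2237
comp_b a = 63 / √409 ≈ 3.115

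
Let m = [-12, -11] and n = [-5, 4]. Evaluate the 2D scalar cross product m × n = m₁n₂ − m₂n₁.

(-12)·4 - (-11)·(-5) = -48 - 55 = -103

-103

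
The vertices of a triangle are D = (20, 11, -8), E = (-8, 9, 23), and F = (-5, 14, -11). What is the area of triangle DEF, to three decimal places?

DE = (-28, -2, 31),  DF = (-25, 3, -3)
i: (-2)·(-3) - 31·3 = 6 - 93 = -87
j: 31·(-25) - (-28)·(-3) = -775 - 84 = -859
k: (-28)·3 - (-2)·(-25) = -84 - 50 = -134
DE × DF = (-87, -859, -134)
|DE × DF| = √763406 ≈ 873.7311
area = ½ · 873.7311 ≈ 436.866

436.866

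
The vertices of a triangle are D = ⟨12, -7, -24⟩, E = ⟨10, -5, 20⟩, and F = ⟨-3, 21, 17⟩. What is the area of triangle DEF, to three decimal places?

DE = (-2, 2, 44),  DF = (-15, 28, 41)
i: 2·41 - 44·28 = 82 - 1232 = -1150
j: 44·(-15) - (-2)·41 = -660 - (-82) = -578
k: (-2)·28 - 2·(-15) = -56 - (-30) = -26
DE × DF = (-1150, -578, -26)
|DE × DF| = √1657260 ≈ 1287.3461
area = ½ · 1287.3461 ≈ 643.673

643.673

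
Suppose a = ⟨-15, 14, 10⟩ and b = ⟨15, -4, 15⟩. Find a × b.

i: 14·15 - 10·(-4) = 210 - (-40) = 250
j: 10·15 - (-15)·15 = 150 - (-225) = 375
k: (-15)·(-4) - 14·15 = 60 - 210 = -150
a × b = (250, 375, -150)

(250, 375, -150)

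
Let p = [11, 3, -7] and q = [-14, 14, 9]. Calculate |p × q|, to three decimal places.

232.469

i: 3·9 - (-7)·14 = 27 - (-98) = 125
j: (-7)·(-14) - 11·9 = 98 - 99 = -1
k: 11·14 - 3·(-14) = 154 - (-42) = 196
p × q = (125, -1, 196)
|p × q| = √(125² + (-1)² + 196²) = √54042 ≈ 232.4694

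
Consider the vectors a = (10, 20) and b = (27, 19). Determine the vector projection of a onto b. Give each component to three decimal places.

a · b = 10·27 + 20·19 = 270 + 380 = 650
|b|² = 729 + 361 = 1090
proj_b a = (650/1090) · (27, 19) ≈ (16.101, 11.330)

(16.101, 11.330)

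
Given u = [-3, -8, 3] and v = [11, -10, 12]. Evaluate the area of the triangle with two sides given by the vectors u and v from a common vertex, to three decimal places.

i: (-8)·12 - 3·(-10) = -96 - (-30) = -66
j: 3·11 - (-3)·12 = 33 - (-36) = 69
k: (-3)·(-10) - (-8)·11 = 30 - (-88) = 118
u × v = (-66, 69, 118)
|u × v| = √((-66)² + 69² + 118²) = √23041 ≈ 151.7926
area = ½ · 151.7926 ≈ 75.896

75.896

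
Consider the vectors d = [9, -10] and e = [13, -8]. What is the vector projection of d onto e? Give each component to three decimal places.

d · e = 9·13 + (-10)·(-8) = 117 + 80 = 197
|e|² = 169 + 64 = 233
proj_e d = (197/233) · (13, -8) ≈ (10.991, -6.764)

(10.991, -6.764)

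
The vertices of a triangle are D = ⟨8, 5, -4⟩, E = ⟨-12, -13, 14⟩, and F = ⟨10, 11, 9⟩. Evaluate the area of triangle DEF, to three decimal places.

DE = (-20, -18, 18),  DF = (2, 6, 13)
i: (-18)·13 - 18·6 = -234 - 108 = -342
j: 18·2 - (-20)·13 = 36 - (-260) = 296
k: (-20)·6 - (-18)·2 = -120 - (-36) = -84
DE × DF = (-342, 296, -84)
|DE × DF| = √211636 ≈ 460.0391
area = ½ · 460.0391 ≈ 230.020

230.020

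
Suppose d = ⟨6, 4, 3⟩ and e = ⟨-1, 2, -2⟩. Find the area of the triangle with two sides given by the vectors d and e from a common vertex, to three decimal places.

11.543

i: 4·(-2) - 3·2 = -8 - 6 = -14
j: 3·(-1) - 6·(-2) = -3 - (-12) = 9
k: 6·2 - 4·(-1) = 12 - (-4) = 16
d × e = (-14, 9, 16)
|d × e| = √((-14)² + 9² + 16²) = √533 ≈ 23.0868
area = ½ · 23.0868 ≈ 11.543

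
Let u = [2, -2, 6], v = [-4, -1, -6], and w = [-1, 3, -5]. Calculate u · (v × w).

-4

v × w:
i: (-1)·(-5) - (-6)·3 = 5 - (-18) = 23
j: (-6)·(-1) - (-4)·(-5) = 6 - 20 = -14
k: (-4)·3 - (-1)·(-1) = -12 - 1 = -13
v × w = (23, -14, -13)
u · (v × w) = 2·23 + (-2)·(-14) + 6·(-13) = 46 + 28 - 78 = -4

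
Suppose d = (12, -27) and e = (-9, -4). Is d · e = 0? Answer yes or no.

yes

d · e = 12·(-9) + (-27)·(-4) = -108 + 108 = 0
Zero, so the vectors are orthogonal.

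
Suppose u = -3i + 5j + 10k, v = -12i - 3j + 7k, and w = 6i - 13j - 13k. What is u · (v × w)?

780

v × w:
i: (-3)·(-13) - 7·(-13) = 39 - (-91) = 130
j: 7·6 - (-12)·(-13) = 42 - 156 = -114
k: (-12)·(-13) - (-3)·6 = 156 - (-18) = 174
v × w = (130, -114, 174)
u · (v × w) = (-3)·130 + 5·(-114) + 10·174 = -390 - 570 + 1740 = 780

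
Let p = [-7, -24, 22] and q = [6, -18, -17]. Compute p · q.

p · q = (-7)·6 + (-24)·(-18) + 22·(-17) = -42 + 432 - 374 = 16

16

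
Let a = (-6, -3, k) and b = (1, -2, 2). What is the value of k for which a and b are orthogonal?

a · b = (-6)·1 + (-3)·(-2) + k·2 = 0 + 2k
Set equal to 0: 2k = 0, so k = 0.

0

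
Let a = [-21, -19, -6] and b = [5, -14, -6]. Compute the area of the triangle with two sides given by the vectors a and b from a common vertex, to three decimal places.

i: (-19)·(-6) - (-6)·(-14) = 114 - 84 = 30
j: (-6)·5 - (-21)·(-6) = -30 - 126 = -156
k: (-21)·(-14) - (-19)·5 = 294 - (-95) = 389
a × b = (30, -156, 389)
|a × b| = √(30² + (-156)² + 389²) = √176557 ≈ 420.1869
area = ½ · 420.1869 ≈ 210.093

210.093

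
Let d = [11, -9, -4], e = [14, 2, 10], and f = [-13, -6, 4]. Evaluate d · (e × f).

e × f:
i: 2·4 - 10·(-6) = 8 - (-60) = 68
j: 10·(-13) - 14·4 = -130 - 56 = -186
k: 14·(-6) - 2·(-13) = -84 - (-26) = -58
e × f = (68, -186, -58)
d · (e × f) = 11·68 + (-9)·(-186) + (-4)·(-58) = 748 + 1674 + 232 = 2654

2654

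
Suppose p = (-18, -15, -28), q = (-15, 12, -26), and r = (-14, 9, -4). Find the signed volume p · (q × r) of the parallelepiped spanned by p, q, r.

-8832

q × r:
i: 12·(-4) - (-26)·9 = -48 - (-234) = 186
j: (-26)·(-14) - (-15)·(-4) = 364 - 60 = 304
k: (-15)·9 - 12·(-14) = -135 - (-168) = 33
q × r = (186, 304, 33)
p · (q × r) = (-18)·186 + (-15)·304 + (-28)·33 = -3348 - 4560 - 924 = -8832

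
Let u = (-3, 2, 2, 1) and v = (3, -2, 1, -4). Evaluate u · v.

-15

u · v = (-3)·3 + 2·(-2) + 2·1 + 1·(-4) = -9 - 4 + 2 - 4 = -15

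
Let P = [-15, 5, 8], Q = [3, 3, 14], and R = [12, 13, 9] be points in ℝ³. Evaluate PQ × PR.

PQ = (18, -2, 6)
PR = (27, 8, 1)
i: (-2)·1 - 6·8 = -2 - 48 = -50
j: 6·27 - 18·1 = 162 - 18 = 144
k: 18·8 - (-2)·27 = 144 - (-54) = 198
PQ × PR = (-50, 144, 198)

(-50, 144, 198)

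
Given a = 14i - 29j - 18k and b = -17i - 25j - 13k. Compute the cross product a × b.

i: (-29)·(-13) - (-18)·(-25) = 377 - 450 = -73
j: (-18)·(-17) - 14·(-13) = 306 - (-182) = 488
k: 14·(-25) - (-29)·(-17) = -350 - 493 = -843
a × b = (-73, 488, -843)

(-73, 488, -843)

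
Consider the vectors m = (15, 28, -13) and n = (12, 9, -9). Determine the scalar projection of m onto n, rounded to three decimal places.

31.384

m · n = 15·12 + 28·9 + (-13)·(-9) = 180 + 252 + 117 = 549
|n| = √(144 + 81 + 81) = √306 ≈ 17.4929
comp_n m = 549 / √306 ≈ 31.384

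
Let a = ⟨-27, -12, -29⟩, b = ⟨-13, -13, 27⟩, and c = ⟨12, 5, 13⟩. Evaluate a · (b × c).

b × c:
i: (-13)·13 - 27·5 = -169 - 135 = -304
j: 27·12 - (-13)·13 = 324 - (-169) = 493
k: (-13)·5 - (-13)·12 = -65 - (-156) = 91
b × c = (-304, 493, 91)
a · (b × c) = (-27)·(-304) + (-12)·493 + (-29)·91 = 8208 - 5916 - 2639 = -347

-347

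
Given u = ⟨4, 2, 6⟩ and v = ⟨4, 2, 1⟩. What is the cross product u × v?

i: 2·1 - 6·2 = 2 - 12 = -10
j: 6·4 - 4·1 = 24 - 4 = 20
k: 4·2 - 2·4 = 8 - 8 = 0
u × v = (-10, 20, 0)

(-10, 20, 0)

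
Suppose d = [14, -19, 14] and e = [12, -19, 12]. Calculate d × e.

(38, 0, -38)

i: (-19)·12 - 14·(-19) = -228 - (-266) = 38
j: 14·12 - 14·12 = 168 - 168 = 0
k: 14·(-19) - (-19)·12 = -266 - (-228) = -38
d × e = (38, 0, -38)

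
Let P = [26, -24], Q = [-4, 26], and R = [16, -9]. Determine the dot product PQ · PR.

PQ = Q − P = (-30, 50)
PR = R − P = (-10, 15)
PQ · PR = (-30)·(-10) + 50·15 = 300 + 750 = 1050

1050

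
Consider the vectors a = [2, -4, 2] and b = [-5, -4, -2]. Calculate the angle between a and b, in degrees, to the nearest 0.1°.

a · b = 2·(-5) + (-4)·(-4) + 2·(-2) = -10 + 16 - 4 = 2
|a|² = 4 + 16 + 4 = 24,  |a| = √24 ≈ 4.898979
|b|² = 25 + 16 + 4 = 45,  |b| = √45 ≈ 6.708204
cos θ = 2 / (4.898979 · 6.708204) ≈ 0.06086
θ = arccos(0.06086) ≈ 86.5°

86.5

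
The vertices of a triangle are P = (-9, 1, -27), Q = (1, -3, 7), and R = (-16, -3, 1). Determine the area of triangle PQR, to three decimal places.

PQ = (10, -4, 34),  PR = (-7, -4, 28)
i: (-4)·28 - 34·(-4) = -112 - (-136) = 24
j: 34·(-7) - 10·28 = -238 - 280 = -518
k: 10·(-4) - (-4)·(-7) = -40 - 28 = -68
PQ × PR = (24, -518, -68)
|PQ × PR| = √273524 ≈ 522.9952
area = ½ · 522.9952 ≈ 261.498

261.498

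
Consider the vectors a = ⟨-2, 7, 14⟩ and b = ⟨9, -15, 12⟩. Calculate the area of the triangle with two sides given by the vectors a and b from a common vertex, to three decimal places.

i: 7·12 - 14·(-15) = 84 - (-210) = 294
j: 14·9 - (-2)·12 = 126 - (-24) = 150
k: (-2)·(-15) - 7·9 = 30 - 63 = -33
a × b = (294, 150, -33)
|a × b| = √(294² + 150² + (-33)²) = √110025 ≈ 331.7002
area = ½ · 331.7002 ≈ 165.850

165.850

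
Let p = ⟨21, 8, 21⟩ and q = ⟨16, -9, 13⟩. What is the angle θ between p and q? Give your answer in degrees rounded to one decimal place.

p · q = 21·16 + 8·(-9) + 21·13 = 336 - 72 + 273 = 537
|p|² = 441 + 64 + 441 = 946,  |p| = √946 ≈ 30.757113
|q|² = 256 + 81 + 169 = 506,  |q| = √506 ≈ 22.494444
cos θ = 537 / (30.757113 · 22.494444) ≈ 0.77616
θ = arccos(0.77616) ≈ 39.1°

39.1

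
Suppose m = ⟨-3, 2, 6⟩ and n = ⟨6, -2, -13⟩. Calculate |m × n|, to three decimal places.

15.524

i: 2·(-13) - 6·(-2) = -26 - (-12) = -14
j: 6·6 - (-3)·(-13) = 36 - 39 = -3
k: (-3)·(-2) - 2·6 = 6 - 12 = -6
m × n = (-14, -3, -6)
|m × n| = √((-14)² + (-3)² + (-6)²) = √241 ≈ 15.5242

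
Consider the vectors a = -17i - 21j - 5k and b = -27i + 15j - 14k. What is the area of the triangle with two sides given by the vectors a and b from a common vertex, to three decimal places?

453.446

i: (-21)·(-14) - (-5)·15 = 294 - (-75) = 369
j: (-5)·(-27) - (-17)·(-14) = 135 - 238 = -103
k: (-17)·15 - (-21)·(-27) = -255 - 567 = -822
a × b = (369, -103, -822)
|a × b| = √(369² + (-103)² + (-822)²) = √822454 ≈ 906.8925
area = ½ · 906.8925 ≈ 453.446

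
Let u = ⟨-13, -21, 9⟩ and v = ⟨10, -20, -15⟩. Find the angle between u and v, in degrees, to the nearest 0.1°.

u · v = (-13)·10 + (-21)·(-20) + 9·(-15) = -130 + 420 - 135 = 155
|u|² = 169 + 441 + 81 = 691,  |u| = √691 ≈ 26.286879
|v|² = 100 + 400 + 225 = 725,  |v| = √725 ≈ 26.925824
cos θ = 155 / (26.286879 · 26.925824) ≈ 0.21899
θ = arccos(0.21899) ≈ 77.4°

77.4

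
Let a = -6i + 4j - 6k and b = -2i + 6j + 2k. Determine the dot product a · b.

24

a · b = (-6)·(-2) + 4·6 + (-6)·2 = 12 + 24 - 12 = 24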